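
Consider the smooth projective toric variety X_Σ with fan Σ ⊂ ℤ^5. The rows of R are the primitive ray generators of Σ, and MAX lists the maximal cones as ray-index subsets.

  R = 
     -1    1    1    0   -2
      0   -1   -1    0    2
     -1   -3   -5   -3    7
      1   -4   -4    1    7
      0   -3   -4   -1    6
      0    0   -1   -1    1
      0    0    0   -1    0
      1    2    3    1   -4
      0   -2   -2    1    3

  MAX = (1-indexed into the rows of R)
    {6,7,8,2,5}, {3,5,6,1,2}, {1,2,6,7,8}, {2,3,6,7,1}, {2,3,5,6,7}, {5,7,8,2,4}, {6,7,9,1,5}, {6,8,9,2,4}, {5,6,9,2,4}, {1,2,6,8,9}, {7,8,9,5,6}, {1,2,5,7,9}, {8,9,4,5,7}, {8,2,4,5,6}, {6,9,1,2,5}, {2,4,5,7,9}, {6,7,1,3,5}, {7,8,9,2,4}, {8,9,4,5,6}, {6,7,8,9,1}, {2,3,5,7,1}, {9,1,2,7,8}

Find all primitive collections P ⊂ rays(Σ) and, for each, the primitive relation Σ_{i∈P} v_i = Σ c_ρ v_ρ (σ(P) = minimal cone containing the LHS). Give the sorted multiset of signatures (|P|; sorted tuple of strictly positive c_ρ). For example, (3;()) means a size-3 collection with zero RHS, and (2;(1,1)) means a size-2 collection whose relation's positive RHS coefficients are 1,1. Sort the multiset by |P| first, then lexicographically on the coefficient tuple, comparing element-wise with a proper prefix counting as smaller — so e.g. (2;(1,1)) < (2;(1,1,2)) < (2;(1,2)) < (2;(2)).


Minimal non-faces — 9 found among 9 rays, 22 max cones:

  {1,4}:  v_{1} + v_{4} = v_{2} + v_{9}  ⟹  sig = (2;(1,1))
  {3,8}:  v_{3} + v_{8} = v_{2} + v_{6} + v_{7}  ⟹  sig = (2;(1,1,1))
  {3,4}:  v_{3} + v_{4} = v_{2} + 2·v_{5}  ⟹  sig = (2;(1,2))
  {3,9}:  v_{3} + v_{9} = v_{1} + 2·v_{5}  ⟹  sig = (2;(1,2))
  {1,5,8}:  v_{1} + v_{5} + v_{8} = 0  ⟹  sig = (3;())
  {4,6,7}:  v_{4} + v_{6} + v_{7} = 2·v_{5} + v_{8}  ⟹  sig = (3;(1,2))
  {2,5,8,9}:  v_{2} + v_{5} + v_{8} + v_{9} = v_{4}  ⟹  sig = (4;(1))
  {2,6,7,9}:  v_{2} + v_{6} + v_{7} + v_{9} = v_{5}  ⟹  sig = (4;(1))
  {1,2,5,6,7}:  v_{1} + v_{2} + v_{5} + v_{6} + v_{7} = v_{3}  ⟹  sig = (5;(1))

Hence PRS(X_Σ) =
    (2;(1,1))
    (2;(1,1,1))
    (2;(1,2))
    (2;(1,2))
    (3;())
    (3;(1,2))
    (4;(1))
    (4;(1))
    (5;(1))


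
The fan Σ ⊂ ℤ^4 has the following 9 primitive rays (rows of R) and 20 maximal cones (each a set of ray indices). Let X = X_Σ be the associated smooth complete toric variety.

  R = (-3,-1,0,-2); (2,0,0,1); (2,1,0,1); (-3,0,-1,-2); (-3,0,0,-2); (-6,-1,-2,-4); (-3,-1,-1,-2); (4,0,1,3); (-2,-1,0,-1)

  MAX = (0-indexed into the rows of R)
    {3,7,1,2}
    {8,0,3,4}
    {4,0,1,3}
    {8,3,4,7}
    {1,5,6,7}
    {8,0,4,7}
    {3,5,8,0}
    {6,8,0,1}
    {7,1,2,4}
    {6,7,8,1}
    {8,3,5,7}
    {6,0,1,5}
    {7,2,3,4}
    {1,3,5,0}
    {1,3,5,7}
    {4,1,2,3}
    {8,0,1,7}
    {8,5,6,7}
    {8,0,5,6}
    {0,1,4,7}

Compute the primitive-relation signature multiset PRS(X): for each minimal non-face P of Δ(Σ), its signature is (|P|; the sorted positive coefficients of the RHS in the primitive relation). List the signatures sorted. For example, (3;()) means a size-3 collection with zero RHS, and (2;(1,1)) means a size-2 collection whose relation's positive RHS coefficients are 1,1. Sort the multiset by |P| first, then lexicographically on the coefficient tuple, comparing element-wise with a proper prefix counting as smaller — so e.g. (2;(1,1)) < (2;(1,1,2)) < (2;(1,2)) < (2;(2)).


Σ has 14 primitive collections:

  • {2,8}:  v_{2} + v_{8} = 0 — sig = (2;())
  • {3,6}:  v_{3} + v_{6} = v_{5} — sig = (2;(1))
  • {0,2}:  v_{0} + v_{2} = v_{1} + v_{4} — sig = (2;(1,1))
  • {2,6}:  v_{2} + v_{6} = v_{1} + v_{3} — sig = (2;(1,1))
  • {4,6}:  v_{4} + v_{6} = v_{0} + v_{3} — sig = (2;(1,1))
  • {2,5}:  v_{2} + v_{5} = v_{1} + 2·v_{3} — sig = (2;(1,2))
  • {4,5}:  v_{4} + v_{5} = v_{0} + 2·v_{3} — sig = (2;(1,2))
  • {0,3,7}:  v_{0} + v_{3} + v_{7} = v_{8} — sig = (3;(1))
  • {1,3,8}:  v_{1} + v_{3} + v_{8} = v_{6} — sig = (3;(1))
  • {1,4,8}:  v_{1} + v_{4} + v_{8} = v_{0} — sig = (3;(1))
  • {0,5,7}:  v_{0} + v_{5} + v_{7} = v_{6} + v_{8} — sig = (3;(1,1))
  • {0,6,7}:  v_{0} + v_{6} + v_{7} = v_{1} + 2·v_{8} — sig = (3;(1,2))
  • {1,5,8}:  v_{1} + v_{5} + v_{8} = 2·v_{6} — sig = (3;(2))
  • {1,3,4,7}:  v_{1} + v_{3} + v_{4} + v_{7} = 0 — sig = (4;())

Hence PRS(X_Σ) =
[(2;()), (2;(1)), (2;(1,1)), (2;(1,1)), (2;(1,1)), (2;(1,2)), (2;(1,2)), (3;(1)), (3;(1)), (3;(1)), (3;(1,1)), (3;(1,2)), (3;(2)), (4;())]


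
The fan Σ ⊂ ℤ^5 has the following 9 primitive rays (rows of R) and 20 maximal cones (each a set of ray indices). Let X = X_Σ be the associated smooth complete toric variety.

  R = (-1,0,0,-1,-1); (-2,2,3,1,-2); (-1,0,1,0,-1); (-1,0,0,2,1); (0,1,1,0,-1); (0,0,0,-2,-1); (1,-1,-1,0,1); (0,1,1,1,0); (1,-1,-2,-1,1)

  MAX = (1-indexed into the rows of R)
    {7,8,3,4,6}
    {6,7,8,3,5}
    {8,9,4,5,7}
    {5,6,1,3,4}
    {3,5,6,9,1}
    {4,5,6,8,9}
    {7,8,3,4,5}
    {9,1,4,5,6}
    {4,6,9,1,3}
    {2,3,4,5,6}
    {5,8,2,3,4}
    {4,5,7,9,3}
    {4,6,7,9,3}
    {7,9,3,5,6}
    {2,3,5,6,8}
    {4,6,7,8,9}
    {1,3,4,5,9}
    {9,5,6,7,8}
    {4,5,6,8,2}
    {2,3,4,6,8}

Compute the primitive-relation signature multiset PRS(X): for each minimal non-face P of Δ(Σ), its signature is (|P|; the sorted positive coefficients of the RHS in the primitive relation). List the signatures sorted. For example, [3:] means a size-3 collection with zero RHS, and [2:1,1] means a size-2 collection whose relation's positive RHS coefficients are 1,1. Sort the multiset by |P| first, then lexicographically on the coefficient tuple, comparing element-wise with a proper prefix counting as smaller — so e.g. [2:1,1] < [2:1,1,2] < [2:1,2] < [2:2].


Σ has 9 primitive collections:

  P = {1,7}:  v_{1} + v_{7} = v_{3} + v_{9} ; sig = [2:1,1]
  P = {2,7}:  v_{2} + v_{7} = v_{3} + v_{8} ; sig = [2:1,1]
  P = {1,8}:  v_{1} + v_{8} = v_{4} + v_{5} + v_{6} ; sig = [2:1,1,1]
  P = {2,9}:  v_{2} + v_{9} = v_{4} + v_{5} + v_{6} ; sig = [2:1,1,1]
  P = {1,2}:  v_{1} + v_{2} = v_{3} + 2·v_{4} + 2·v_{5} + 2·v_{6} ; sig = [2:1,2,2,2]
  P = {3,8,9}:  v_{3} + v_{8} + v_{9} = 0 ; sig = [3:]
  P = {4,5,6,7}:  v_{4} + v_{5} + v_{6} + v_{7} = 0 ; sig = [4:]
  P = {3,4,5,6,8}:  v_{3} + v_{4} + v_{5} + v_{6} + v_{8} = v_{2} ; sig = [5:1]
  P = {3,4,5,6,9}:  v_{3} + v_{4} + v_{5} + v_{6} + v_{9} = v_{1} ; sig = [5:1]

Signatures (|P|; sorted positive RHS coefficients), sorted:
    [2:1,1]
    [2:1,1]
    [2:1,1,1]
    [2:1,1,1]
    [2:1,2,2,2]
    [3:]
    [4:]
    [5:1]
    [5:1]


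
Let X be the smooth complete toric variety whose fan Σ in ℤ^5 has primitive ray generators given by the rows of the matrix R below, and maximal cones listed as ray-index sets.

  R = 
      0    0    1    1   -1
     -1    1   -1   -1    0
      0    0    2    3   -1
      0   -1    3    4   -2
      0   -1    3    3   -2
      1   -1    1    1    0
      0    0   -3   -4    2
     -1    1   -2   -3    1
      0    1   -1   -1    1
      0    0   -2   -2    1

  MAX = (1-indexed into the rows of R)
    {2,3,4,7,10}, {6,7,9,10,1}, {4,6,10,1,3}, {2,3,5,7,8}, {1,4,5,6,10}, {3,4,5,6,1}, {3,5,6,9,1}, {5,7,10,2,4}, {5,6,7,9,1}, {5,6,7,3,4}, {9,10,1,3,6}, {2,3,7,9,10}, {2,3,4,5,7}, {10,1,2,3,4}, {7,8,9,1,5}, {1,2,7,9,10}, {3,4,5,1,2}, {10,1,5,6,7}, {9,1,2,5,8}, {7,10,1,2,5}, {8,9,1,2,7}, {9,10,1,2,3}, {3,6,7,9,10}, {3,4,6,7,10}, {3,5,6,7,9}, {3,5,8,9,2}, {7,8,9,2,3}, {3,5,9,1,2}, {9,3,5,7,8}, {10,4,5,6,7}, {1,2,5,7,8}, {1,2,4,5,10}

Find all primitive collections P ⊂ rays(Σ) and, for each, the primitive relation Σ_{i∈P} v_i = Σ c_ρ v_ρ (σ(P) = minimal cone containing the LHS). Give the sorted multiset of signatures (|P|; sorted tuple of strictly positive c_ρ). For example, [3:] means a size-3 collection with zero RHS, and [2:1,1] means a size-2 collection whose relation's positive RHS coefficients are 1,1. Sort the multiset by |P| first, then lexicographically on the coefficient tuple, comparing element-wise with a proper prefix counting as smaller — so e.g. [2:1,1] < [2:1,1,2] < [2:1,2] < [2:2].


11 collections generate NE(X_Σ); each relation:

  P={2,6}:  v_{2} + v_{6} = 0 — sig = [2:]
  P={4,9}:  v_{4} + v_{9} = v_{3} — sig = [2:1]
  P={8,10}:  v_{8} + v_{10} = v_{2} + v_{7} — sig = [2:1,1]
  P={6,8}:  v_{6} + v_{8} = v_{5} + v_{7} + v_{9} — sig = [2:1,1,1]
  P={4,8}:  v_{4} + v_{8} = v_{2} + v_{3} + v_{5} + v_{7} — sig = [2:1,1,1,1]
  P={1,3,7}:  v_{1} + v_{3} + v_{7} = 0 — sig = [3:]
  P={5,9,10}:  v_{5} + v_{9} + v_{10} = 0 — sig = [3:]
  P={3,5,10}:  v_{3} + v_{5} + v_{10} = v_{4} — sig = [3:1]
  P={1,4,7}:  v_{1} + v_{4} + v_{7} = v_{5} + v_{10} — sig = [3:1,1]
  P={1,3,8}:  v_{1} + v_{3} + v_{8} = v_{2} + v_{5} + v_{9} — sig = [3:1,1,1]
  P={2,5,7,9}:  v_{2} + v_{5} + v_{7} + v_{9} = v_{8} — sig = [4:1]

Sorted signature multiset PRS(X):
[[2:], [2:1], [2:1,1], [2:1,1,1], [2:1,1,1,1], [3:], [3:], [3:1], [3:1,1], [3:1,1,1], [4:1]]


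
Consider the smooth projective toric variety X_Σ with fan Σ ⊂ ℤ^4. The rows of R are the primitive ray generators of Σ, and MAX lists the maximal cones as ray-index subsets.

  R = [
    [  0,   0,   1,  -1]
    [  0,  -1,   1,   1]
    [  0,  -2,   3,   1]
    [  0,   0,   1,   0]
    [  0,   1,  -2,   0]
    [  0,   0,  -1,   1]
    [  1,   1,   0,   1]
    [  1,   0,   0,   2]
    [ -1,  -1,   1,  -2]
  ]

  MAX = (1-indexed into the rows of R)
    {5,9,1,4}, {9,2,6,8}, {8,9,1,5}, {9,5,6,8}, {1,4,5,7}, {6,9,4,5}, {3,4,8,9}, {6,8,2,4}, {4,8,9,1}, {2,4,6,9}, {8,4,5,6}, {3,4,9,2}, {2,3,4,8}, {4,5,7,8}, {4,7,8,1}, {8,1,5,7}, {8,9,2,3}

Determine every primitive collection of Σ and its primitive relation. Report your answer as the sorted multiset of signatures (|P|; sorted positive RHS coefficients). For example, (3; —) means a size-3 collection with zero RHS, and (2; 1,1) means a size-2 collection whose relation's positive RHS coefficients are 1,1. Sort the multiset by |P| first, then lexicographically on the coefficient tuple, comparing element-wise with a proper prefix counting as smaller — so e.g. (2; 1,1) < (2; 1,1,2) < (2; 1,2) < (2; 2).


14 minimal non-faces of Δ(Σ) (on 9 rays):

  P = {1,6}:  v_{1} + v_{6} = 0  ⟹  sig = (2; —)
  P = {2,5}:  v_{2} + v_{5} = v_{6}  ⟹  sig = (2; 1)
  P = {3,5}:  v_{3} + v_{5} = v_{2}  ⟹  sig = (2; 1)
  P = {7,9}:  v_{7} + v_{9} = v_{1}  ⟹  sig = (2; 1)
  P = {2,7}:  v_{2} + v_{7} = v_{4} + v_{8}  ⟹  sig = (2; 1,1)
  P = {1,2}:  v_{1} + v_{2} = v_{4} + v_{8} + v_{9}  ⟹  sig = (2; 1,1,1)
  P = {6,7}:  v_{6} + v_{7} = v_{4} + v_{5} + v_{8}  ⟹  sig = (2; 1,1,1)
  P = {3,7}:  v_{3} + v_{7} = 2·v_{4} + 2·v_{8} + v_{9}  ⟹  sig = (2; 1,2,2)
  P = {3,6}:  v_{3} + v_{6} = 2·v_{2}  ⟹  sig = (2; 2)
  P = {1,3}:  v_{1} + v_{3} = 2·v_{4} + 2·v_{8} + 2·v_{9}  ⟹  sig = (2; 2,2,2)
  P = {4,5,8,9}:  v_{4} + v_{5} + v_{8} + v_{9} = 0  ⟹  sig = (4; —)
  P = {1,4,5,8}:  v_{1} + v_{4} + v_{5} + v_{8} = v_{7}  ⟹  sig = (4; 1)
  P = {2,4,8,9}:  v_{2} + v_{4} + v_{8} + v_{9} = v_{3}  ⟹  sig = (4; 1)
  P = {4,6,8,9}:  v_{4} + v_{6} + v_{8} + v_{9} = v_{2}  ⟹  sig = (4; 1)

so the primitive-relation signature multiset is
    |P|=2: 10 collections, coeffs (), (1), (1), (1), (1,1), (1,1,1), (1,1,1), (1,2,2), (2), (2,2,2)
    |P|=4: 4 collections, coeffs (), (1), (1), (1)


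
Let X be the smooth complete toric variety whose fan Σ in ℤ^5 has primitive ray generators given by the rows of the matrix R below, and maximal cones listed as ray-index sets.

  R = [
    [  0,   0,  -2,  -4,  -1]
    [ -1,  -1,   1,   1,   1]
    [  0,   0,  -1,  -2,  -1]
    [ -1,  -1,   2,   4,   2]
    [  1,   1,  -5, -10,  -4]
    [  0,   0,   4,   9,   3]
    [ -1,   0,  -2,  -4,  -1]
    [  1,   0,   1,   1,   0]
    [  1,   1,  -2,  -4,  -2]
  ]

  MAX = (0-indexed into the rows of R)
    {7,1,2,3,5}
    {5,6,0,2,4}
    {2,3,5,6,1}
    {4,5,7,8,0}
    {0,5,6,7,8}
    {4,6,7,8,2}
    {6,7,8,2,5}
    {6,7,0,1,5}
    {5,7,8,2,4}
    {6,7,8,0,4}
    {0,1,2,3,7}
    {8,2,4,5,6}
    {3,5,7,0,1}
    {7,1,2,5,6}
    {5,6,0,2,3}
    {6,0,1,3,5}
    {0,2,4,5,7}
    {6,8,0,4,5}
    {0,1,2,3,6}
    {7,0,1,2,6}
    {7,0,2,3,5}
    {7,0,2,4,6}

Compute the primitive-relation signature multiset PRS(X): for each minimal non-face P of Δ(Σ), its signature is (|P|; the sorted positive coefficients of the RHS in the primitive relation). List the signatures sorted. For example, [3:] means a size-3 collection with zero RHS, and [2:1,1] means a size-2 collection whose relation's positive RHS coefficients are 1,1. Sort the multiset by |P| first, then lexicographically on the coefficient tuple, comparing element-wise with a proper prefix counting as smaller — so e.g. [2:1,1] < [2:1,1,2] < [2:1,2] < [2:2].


Σ has 9 primitive collections:

  • {3,8}:  v_{3} + v_{8} = 0  so sig = [2:]
  • {1,8}:  v_{1} + v_{8} = v_{6} + v_{7}  so sig = [2:1,1]
  • {3,4}:  v_{3} + v_{4} = v_{0} + v_{2}  so sig = [2:1,1]
  • {1,4}:  v_{1} + v_{4} = v_{0} + v_{2} + v_{6} + v_{7}  so sig = [2:1,1,1,1]
  • {0,2,8}:  v_{0} + v_{2} + v_{8} = v_{4}  so sig = [3:1]
  • {3,6,7}:  v_{3} + v_{6} + v_{7} = v_{1}  so sig = [3:1]
  • {0,1,2,5}:  v_{0} + v_{1} + v_{2} + v_{5} = v_{3}  so sig = [4:1]
  • {4,5,6,7}:  v_{4} + v_{5} + v_{6} + v_{7} = v_{8}  so sig = [4:1]
  • {0,2,5,6,7}:  v_{0} + v_{2} + v_{5} + v_{6} + v_{7} = 0  so sig = [5:]

Hence PRS(X_Σ) =
{ [2:],  [2:1,1] ×2,  [2:1,1,1,1],  [3:1] ×2,  [4:1] ×2,  [5:] }


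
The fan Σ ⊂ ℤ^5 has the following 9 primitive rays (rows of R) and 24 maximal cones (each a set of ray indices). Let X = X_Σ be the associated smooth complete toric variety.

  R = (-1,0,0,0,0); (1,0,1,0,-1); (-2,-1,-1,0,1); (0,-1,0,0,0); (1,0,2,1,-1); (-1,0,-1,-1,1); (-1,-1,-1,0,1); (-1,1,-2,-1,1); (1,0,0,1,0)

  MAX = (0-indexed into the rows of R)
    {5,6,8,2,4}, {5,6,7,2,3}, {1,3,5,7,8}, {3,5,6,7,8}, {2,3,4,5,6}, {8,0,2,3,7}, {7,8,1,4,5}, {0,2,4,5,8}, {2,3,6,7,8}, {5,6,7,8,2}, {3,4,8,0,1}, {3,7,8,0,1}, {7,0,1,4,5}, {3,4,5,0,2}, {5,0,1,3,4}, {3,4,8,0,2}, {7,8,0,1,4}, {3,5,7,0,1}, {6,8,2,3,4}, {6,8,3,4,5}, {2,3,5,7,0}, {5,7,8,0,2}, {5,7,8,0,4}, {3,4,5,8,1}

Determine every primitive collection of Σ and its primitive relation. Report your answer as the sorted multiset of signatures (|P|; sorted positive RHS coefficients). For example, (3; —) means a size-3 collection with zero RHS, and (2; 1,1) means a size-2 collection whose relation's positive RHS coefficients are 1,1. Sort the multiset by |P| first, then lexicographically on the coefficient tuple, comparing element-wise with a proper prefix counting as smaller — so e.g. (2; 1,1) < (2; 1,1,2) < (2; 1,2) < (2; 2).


Σ has 9 primitive collections:

  P = {0,6}:  v_{0} + v_{6} = v_{2}  ⟹  sig = (2; 1)
  P = {1,6}:  v_{1} + v_{6} = v_{3}  ⟹  sig = (2; 1)
  P = {1,2}:  v_{1} + v_{2} = v_{0} + v_{3}  ⟹  sig = (2; 1,1)
  P = {3,4,7}:  v_{3} + v_{4} + v_{7} = 0  ⟹  sig = (3; —)
  P = {4,6,7}:  v_{4} + v_{6} + v_{7} = v_{0} + v_{5} + v_{8}  ⟹  sig = (3; 1,1,1)
  P = {2,4,7}:  v_{2} + v_{4} + v_{7} = 2·v_{0} + v_{5} + v_{8}  ⟹  sig = (3; 1,1,2)
  P = {0,1,5,8}:  v_{0} + v_{1} + v_{5} + v_{8} = 0  ⟹  sig = (4; —)
  P = {0,3,5,8}:  v_{0} + v_{3} + v_{5} + v_{8} = v_{6}  ⟹  sig = (4; 1)
  P = {2,3,5,8}:  v_{2} + v_{3} + v_{5} + v_{8} = 2·v_{6}  ⟹  sig = (4; 2)

Sorted signature multiset PRS(X):
[(2; 1), (2; 1), (2; 1,1), (3; —), (3; 1,1,1), (3; 1,1,2), (4; —), (4; 1), (4; 2)]


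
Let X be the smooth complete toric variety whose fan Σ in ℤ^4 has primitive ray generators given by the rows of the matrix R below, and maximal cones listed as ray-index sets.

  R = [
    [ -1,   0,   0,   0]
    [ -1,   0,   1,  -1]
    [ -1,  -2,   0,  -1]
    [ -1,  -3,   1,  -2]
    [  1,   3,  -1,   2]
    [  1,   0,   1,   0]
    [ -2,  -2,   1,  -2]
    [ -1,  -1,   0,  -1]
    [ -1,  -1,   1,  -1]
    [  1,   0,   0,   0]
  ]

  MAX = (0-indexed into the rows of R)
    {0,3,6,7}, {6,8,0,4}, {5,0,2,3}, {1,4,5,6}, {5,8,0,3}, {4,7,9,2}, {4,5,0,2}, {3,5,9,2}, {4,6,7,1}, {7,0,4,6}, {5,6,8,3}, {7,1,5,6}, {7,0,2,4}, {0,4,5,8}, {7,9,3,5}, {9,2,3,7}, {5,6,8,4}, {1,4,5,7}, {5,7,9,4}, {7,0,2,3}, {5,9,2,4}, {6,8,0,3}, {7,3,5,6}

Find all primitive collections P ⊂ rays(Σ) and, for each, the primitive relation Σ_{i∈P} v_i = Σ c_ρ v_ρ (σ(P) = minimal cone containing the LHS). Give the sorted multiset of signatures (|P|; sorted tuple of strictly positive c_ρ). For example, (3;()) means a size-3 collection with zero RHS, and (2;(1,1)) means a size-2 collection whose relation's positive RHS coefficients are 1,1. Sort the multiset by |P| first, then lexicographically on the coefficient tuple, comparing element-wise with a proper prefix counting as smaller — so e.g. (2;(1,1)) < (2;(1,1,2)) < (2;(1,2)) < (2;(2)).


Σ has 16 primitive collections:

  • {0,9}:  v_{0} + v_{9} = 0  so sig = (2;())
  • {3,4}:  v_{3} + v_{4} = 0  so sig = (2;())
  • {1,2}:  v_{1} + v_{2} = v_{6}  so sig = (2;(1))
  • {7,8}:  v_{7} + v_{8} = v_{6}  so sig = (2;(1))
  • {2,8}:  v_{2} + v_{8} = v_{0} + v_{3}  so sig = (2;(1,1))
  • {8,9}:  v_{8} + v_{9} = v_{5} + v_{7}  so sig = (2;(1,1))
  • {0,1}:  v_{0} + v_{1} = v_{4} + v_{6} + v_{8}  so sig = (2;(1,1,1))
  • {1,3}:  v_{1} + v_{3} = v_{5} + v_{6} + v_{7}  so sig = (2;(1,1,1))
  • {2,6}:  v_{2} + v_{6} = v_{0} + v_{3} + v_{7}  so sig = (2;(1,1,1))
  • {1,8}:  v_{1} + v_{8} = v_{4} + v_{5} + 2·v_{6}  so sig = (2;(1,1,2))
  • {6,9}:  v_{6} + v_{9} = v_{5} + 2·v_{7}  so sig = (2;(1,2))
  • {1,9}:  v_{1} + v_{9} = v_{4} + 2·v_{5} + 3·v_{7}  so sig = (2;(1,2,3))
  • {0,5,7}:  v_{0} + v_{5} + v_{7} = v_{8}  so sig = (3;(1))
  • {2,5,7}:  v_{2} + v_{5} + v_{7} = v_{3}  so sig = (3;(1))
  • {0,5,6}:  v_{0} + v_{5} + v_{6} = 2·v_{8}  so sig = (3;(2))
  • {4,5,6,7}:  v_{4} + v_{5} + v_{6} + v_{7} = v_{1}  so sig = (4;(1))

Hence PRS(X_Σ) =
{ (2;()) ×2,  (2;(1)) ×2,  (2;(1,1)) ×2,  (2;(1,1,1)) ×3,  (2;(1,1,2)),  (2;(1,2)),  (2;(1,2,3)),  (3;(1)) ×2,  (3;(2)),  (4;(1)) }


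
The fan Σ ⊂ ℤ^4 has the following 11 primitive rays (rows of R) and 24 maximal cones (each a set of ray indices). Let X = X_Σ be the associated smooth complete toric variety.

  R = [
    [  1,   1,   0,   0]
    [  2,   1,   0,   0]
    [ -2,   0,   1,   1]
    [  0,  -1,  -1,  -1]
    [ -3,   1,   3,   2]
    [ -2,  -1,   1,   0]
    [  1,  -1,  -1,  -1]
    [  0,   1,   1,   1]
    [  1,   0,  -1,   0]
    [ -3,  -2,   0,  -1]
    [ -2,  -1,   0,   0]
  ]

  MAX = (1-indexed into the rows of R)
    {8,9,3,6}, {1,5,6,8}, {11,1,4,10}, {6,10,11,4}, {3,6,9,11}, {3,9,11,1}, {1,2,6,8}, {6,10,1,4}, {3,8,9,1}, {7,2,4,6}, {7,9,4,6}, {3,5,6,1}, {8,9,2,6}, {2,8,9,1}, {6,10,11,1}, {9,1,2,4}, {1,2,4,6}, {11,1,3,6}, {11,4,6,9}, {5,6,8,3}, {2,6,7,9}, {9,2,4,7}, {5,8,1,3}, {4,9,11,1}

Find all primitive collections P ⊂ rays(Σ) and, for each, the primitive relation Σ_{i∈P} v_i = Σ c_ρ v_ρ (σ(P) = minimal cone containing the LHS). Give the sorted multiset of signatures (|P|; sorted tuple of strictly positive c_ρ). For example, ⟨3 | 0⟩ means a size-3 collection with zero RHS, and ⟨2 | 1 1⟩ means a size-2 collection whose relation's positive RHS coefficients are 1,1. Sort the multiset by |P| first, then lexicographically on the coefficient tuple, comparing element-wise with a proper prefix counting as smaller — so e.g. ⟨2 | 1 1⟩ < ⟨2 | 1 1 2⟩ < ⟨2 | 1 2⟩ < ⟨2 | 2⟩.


Primitive collections (24):

  {2,11}:  v_{2} + v_{11} = 0 ; sig = ⟨2 | 0⟩
  {4,8}:  v_{4} + v_{8} = 0 ; sig = ⟨2 | 0⟩
  {2,3}:  v_{2} + v_{3} = v_{8} ; sig = ⟨2 | 1⟩
  {3,4}:  v_{3} + v_{4} = v_{11} ; sig = ⟨2 | 1⟩
  {8,11}:  v_{8} + v_{11} = v_{3} ; sig = ⟨2 | 1⟩
  {1,7}:  v_{1} + v_{7} = v_{2} + v_{4} ; sig = ⟨2 | 1 1⟩
  {3,7}:  v_{3} + v_{7} = v_{6} + v_{9} ; sig = ⟨2 | 1 1⟩
  {5,7}:  v_{5} + v_{7} = v_{6} + v_{8} ; sig = ⟨2 | 1 1⟩
  {5,9}:  v_{5} + v_{9} = v_{3} + v_{8} ; sig = ⟨2 | 1 1⟩
  {9,10}:  v_{9} + v_{10} = v_{4} + v_{11} ; sig = ⟨2 | 1 1⟩
  {2,10}:  v_{2} + v_{10} = v_{1} + v_{4} + v_{6} ; sig = ⟨2 | 1 1 1⟩
  {4,5}:  v_{4} + v_{5} = v_{1} + v_{3} + v_{6} ; sig = ⟨2 | 1 1 1⟩
  {7,8}:  v_{7} + v_{8} = v_{2} + v_{6} + v_{9} ; sig = ⟨2 | 1 1 1⟩
  {7,11}:  v_{7} + v_{11} = v_{4} + v_{6} + v_{9} ; sig = ⟨2 | 1 1 1⟩
  {8,10}:  v_{8} + v_{10} = v_{1} + v_{6} + v_{11} ; sig = ⟨2 | 1 1 1⟩
  {2,5}:  v_{2} + v_{5} = v_{1} + v_{6} + 2·v_{8} ; sig = ⟨2 | 1 1 2⟩
  {3,10}:  v_{3} + v_{10} = v_{1} + v_{6} + 2·v_{11} ; sig = ⟨2 | 1 1 2⟩
  {5,11}:  v_{5} + v_{11} = v_{1} + 2·v_{3} + v_{6} ; sig = ⟨2 | 1 1 2⟩
  {5,10}:  v_{5} + v_{10} = 2·v_{1} + v_{3} + 2·v_{6} + v_{11} ; sig = ⟨2 | 1 1 2 2⟩
  {7,10}:  v_{7} + v_{10} = 2·v_{4} + v_{6} ; sig = ⟨2 | 1 2⟩
  {1,6,9}:  v_{1} + v_{6} + v_{9} = 0 ; sig = ⟨3 | 0⟩
  {1,3,6,8}:  v_{1} + v_{3} + v_{6} + v_{8} = v_{5} ; sig = ⟨4 | 1⟩
  {1,4,6,11}:  v_{1} + v_{4} + v_{6} + v_{11} = v_{10} ; sig = ⟨4 | 1⟩
  {2,4,6,9}:  v_{2} + v_{4} + v_{6} + v_{9} = v_{7} ; sig = ⟨4 | 1⟩

Signatures (|P|; sorted positive RHS coefficients), sorted:
{ ⟨2 | 0⟩ ×2,  ⟨2 | 1⟩ ×3,  ⟨2 | 1 1⟩ ×5,  ⟨2 | 1 1 1⟩ ×5,  ⟨2 | 1 1 2⟩ ×3,  ⟨2 | 1 1 2 2⟩,  ⟨2 | 1 2⟩,  ⟨3 | 0⟩,  ⟨4 | 1⟩ ×3 }


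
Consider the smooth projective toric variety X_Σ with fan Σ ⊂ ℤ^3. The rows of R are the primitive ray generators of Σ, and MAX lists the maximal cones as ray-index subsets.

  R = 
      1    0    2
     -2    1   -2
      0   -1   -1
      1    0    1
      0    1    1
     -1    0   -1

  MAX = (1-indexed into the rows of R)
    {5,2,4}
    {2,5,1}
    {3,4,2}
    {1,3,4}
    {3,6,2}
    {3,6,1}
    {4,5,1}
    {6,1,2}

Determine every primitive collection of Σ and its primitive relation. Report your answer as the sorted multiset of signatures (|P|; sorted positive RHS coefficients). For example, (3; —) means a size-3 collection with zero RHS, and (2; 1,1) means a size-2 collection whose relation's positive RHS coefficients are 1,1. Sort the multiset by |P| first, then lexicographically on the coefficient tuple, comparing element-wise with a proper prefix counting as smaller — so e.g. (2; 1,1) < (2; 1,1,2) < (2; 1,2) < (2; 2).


Minimal non-faces — 5 found among 6 rays, 8 max cones:

  P={3,5}:  v_{3} + v_{5} = 0  ⇒ sig = (2; —)
  P={4,6}:  v_{4} + v_{6} = 0  ⇒ sig = (2; —)
  P={5,6}:  v_{5} + v_{6} = v_{1} + v_{2}  ⇒ sig = (2; 1,1)
  P={1,2,3}:  v_{1} + v_{2} + v_{3} = v_{6}  ⇒ sig = (3; 1)
  P={1,2,4}:  v_{1} + v_{2} + v_{4} = v_{5}  ⇒ sig = (3; 1)

so the primitive-relation signature multiset is
{ (2; —) ×2,  (2; 1,1),  (3; 1) ×2 }


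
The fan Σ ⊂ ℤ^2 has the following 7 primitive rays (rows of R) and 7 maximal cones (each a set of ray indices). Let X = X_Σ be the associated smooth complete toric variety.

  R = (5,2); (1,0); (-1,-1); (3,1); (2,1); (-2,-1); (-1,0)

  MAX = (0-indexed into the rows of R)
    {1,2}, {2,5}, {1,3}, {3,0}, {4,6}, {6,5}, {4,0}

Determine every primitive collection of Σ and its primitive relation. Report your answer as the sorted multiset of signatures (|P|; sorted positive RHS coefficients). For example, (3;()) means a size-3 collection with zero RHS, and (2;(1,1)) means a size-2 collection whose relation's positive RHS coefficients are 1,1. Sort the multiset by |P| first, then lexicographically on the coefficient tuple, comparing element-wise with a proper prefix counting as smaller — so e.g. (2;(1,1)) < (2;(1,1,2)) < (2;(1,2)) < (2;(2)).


Minimal non-faces — 14 found among 7 rays, 7 max cones:

  {1,6}:  v_{1} + v_{6} = 0  ⇒ sig = (2;())
  {4,5}:  v_{4} + v_{5} = 0  ⇒ sig = (2;())
  {0,5}:  v_{0} + v_{5} = v_{3}  ⇒ sig = (2;(1))
  {1,4}:  v_{1} + v_{4} = v_{3}  ⇒ sig = (2;(1))
  {1,5}:  v_{1} + v_{5} = v_{2}  ⇒ sig = (2;(1))
  {2,4}:  v_{2} + v_{4} = v_{1}  ⇒ sig = (2;(1))
  {2,6}:  v_{2} + v_{6} = v_{5}  ⇒ sig = (2;(1))
  {3,4}:  v_{3} + v_{4} = v_{0}  ⇒ sig = (2;(1))
  {3,5}:  v_{3} + v_{5} = v_{1}  ⇒ sig = (2;(1))
  {3,6}:  v_{3} + v_{6} = v_{4}  ⇒ sig = (2;(1))
  {0,2}:  v_{0} + v_{2} = v_{1} + v_{3}  ⇒ sig = (2;(1,1))
  {0,1}:  v_{0} + v_{1} = 2·v_{3}  ⇒ sig = (2;(2))
  {0,6}:  v_{0} + v_{6} = 2·v_{4}  ⇒ sig = (2;(2))
  {2,3}:  v_{2} + v_{3} = 2·v_{1}  ⇒ sig = (2;(2))

so the primitive-relation signature multiset is
{ (2;()) ×2,  (2;(1)) ×8,  (2;(1,1)),  (2;(2)) ×3 }


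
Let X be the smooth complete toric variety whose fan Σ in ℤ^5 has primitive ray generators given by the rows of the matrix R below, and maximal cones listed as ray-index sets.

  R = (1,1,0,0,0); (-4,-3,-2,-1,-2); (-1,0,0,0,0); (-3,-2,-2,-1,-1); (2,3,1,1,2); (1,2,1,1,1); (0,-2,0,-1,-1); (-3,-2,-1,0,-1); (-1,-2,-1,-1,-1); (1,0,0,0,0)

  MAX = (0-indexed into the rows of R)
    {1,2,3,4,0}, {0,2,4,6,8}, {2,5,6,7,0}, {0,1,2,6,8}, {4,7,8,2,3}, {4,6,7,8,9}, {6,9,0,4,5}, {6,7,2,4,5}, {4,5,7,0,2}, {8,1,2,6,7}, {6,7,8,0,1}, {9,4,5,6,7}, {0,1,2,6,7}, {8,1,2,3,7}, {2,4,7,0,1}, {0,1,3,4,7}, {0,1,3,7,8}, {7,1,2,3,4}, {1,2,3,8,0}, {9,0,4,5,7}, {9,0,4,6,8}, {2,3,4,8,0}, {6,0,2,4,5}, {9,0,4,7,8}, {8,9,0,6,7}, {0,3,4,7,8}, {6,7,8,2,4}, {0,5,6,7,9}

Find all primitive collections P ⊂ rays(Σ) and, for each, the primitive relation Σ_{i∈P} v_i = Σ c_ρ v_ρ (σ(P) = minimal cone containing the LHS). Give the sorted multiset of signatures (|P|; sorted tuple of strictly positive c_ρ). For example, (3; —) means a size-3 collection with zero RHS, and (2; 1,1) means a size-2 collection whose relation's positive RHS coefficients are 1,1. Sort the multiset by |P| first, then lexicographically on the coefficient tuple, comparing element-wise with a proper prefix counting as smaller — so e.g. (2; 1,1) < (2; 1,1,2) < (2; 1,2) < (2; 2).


12 minimal non-faces of Δ(Σ) (on 10 rays):

  P={2,9}:  v_{2} + v_{9} = 0  →  sig = (2; —)
  P={5,8}:  v_{5} + v_{8} = 0  →  sig = (2; —)
  P={3,5}:  v_{3} + v_{5} = v_{1} + v_{4}  →  sig = (2; 1,1)
  P={1,5}:  v_{1} + v_{5} = v_{0} + v_{2} + v_{7}  →  sig = (2; 1,1,1)
  P={1,9}:  v_{1} + v_{9} = v_{0} + v_{7} + v_{8}  →  sig = (2; 1,1,1)
  P={3,9}:  v_{3} + v_{9} = v_{0} + v_{4} + v_{7} + 2·v_{8}  →  sig = (2; 1,1,1,2)
  P={3,6}:  v_{3} + v_{6} = v_{2} + 2·v_{8}  →  sig = (2; 1,2)
  P={1,4,8}:  v_{1} + v_{4} + v_{8} = v_{3}  →  sig = (3; 1)
  P={1,4,6}:  v_{1} + v_{4} + v_{6} = v_{2} + v_{8}  →  sig = (3; 1,1)
  P={0,4,6,7}:  v_{0} + v_{4} + v_{6} + v_{7} = 0  →  sig = (4; —)
  P={0,2,7,8}:  v_{0} + v_{2} + v_{7} + v_{8} = v_{1}  →  sig = (4; 1)
  P={0,2,3,7}:  v_{0} + v_{2} + v_{3} + v_{7} = 2·v_{1} + v_{4}  →  sig = (4; 1,2)

Hence PRS(X_Σ) =
[(2; —), (2; —), (2; 1,1), (2; 1,1,1), (2; 1,1,1), (2; 1,1,1,2), (2; 1,2), (3; 1), (3; 1,1), (4; —), (4; 1), (4; 1,2)]


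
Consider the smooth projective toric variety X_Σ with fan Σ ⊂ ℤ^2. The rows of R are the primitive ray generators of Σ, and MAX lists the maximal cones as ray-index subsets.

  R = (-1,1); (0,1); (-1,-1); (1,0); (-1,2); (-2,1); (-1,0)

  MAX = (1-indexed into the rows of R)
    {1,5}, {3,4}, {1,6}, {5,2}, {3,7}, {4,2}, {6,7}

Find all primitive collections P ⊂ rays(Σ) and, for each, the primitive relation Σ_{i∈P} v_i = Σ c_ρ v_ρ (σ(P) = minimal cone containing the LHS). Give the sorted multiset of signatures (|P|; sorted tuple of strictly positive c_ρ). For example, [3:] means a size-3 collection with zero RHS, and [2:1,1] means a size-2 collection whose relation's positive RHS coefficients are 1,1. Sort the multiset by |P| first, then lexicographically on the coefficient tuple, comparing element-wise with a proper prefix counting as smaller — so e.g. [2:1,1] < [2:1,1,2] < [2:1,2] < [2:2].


Minimal non-faces — 14 found among 7 rays, 7 max cones:

  • {4,7}:  v_{4} + v_{7} = 0 ; sig = [2:]
  • {1,2}:  v_{1} + v_{2} = v_{5} ; sig = [2:1]
  • {1,4}:  v_{1} + v_{4} = v_{2} ; sig = [2:1]
  • {1,7}:  v_{1} + v_{7} = v_{6} ; sig = [2:1]
  • {2,3}:  v_{2} + v_{3} = v_{7} ; sig = [2:1]
  • {2,7}:  v_{2} + v_{7} = v_{1} ; sig = [2:1]
  • {3,5}:  v_{3} + v_{5} = v_{6} ; sig = [2:1]
  • {4,6}:  v_{4} + v_{6} = v_{1} ; sig = [2:1]
  • {1,3}:  v_{1} + v_{3} = 2·v_{7} ; sig = [2:2]
  • {2,6}:  v_{2} + v_{6} = 2·v_{1} ; sig = [2:2]
  • {4,5}:  v_{4} + v_{5} = 2·v_{2} ; sig = [2:2]
  • {5,7}:  v_{5} + v_{7} = 2·v_{1} ; sig = [2:2]
  • {3,6}:  v_{3} + v_{6} = 3·v_{7} ; sig = [2:3]
  • {5,6}:  v_{5} + v_{6} = 3·v_{1} ; sig = [2:3]

Hence PRS(X_Σ) =
[[2:], [2:1], [2:1], [2:1], [2:1], [2:1], [2:1], [2:1], [2:2], [2:2], [2:2], [2:2], [2:3], [2:3]]


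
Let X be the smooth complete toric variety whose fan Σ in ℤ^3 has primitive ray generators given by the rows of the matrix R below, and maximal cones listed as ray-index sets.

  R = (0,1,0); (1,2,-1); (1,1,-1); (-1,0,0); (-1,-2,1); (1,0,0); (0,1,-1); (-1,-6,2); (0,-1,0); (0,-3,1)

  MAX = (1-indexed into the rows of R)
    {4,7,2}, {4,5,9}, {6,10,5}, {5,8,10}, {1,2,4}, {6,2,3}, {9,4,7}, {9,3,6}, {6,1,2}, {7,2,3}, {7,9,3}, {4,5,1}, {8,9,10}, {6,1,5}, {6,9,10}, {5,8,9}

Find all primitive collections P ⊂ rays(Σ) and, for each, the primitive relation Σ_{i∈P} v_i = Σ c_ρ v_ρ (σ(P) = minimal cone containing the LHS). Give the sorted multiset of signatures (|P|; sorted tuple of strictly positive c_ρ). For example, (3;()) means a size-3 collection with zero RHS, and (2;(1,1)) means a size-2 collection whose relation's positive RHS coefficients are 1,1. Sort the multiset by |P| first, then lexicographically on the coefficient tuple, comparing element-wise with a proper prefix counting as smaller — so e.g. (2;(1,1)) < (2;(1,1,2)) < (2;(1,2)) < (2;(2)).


Minimal non-faces — 23 found among 10 rays, 16 max cones:

  • {1,9}:  v_{1} + v_{9} = 0 ; sig = (2;())
  • {2,5}:  v_{2} + v_{5} = 0 ; sig = (2;())
  • {4,6}:  v_{4} + v_{6} = 0 ; sig = (2;())
  • {1,3}:  v_{1} + v_{3} = v_{2} ; sig = (2;(1))
  • {2,9}:  v_{2} + v_{9} = v_{3} ; sig = (2;(1))
  • {3,4}:  v_{3} + v_{4} = v_{7} ; sig = (2;(1))
  • {3,5}:  v_{3} + v_{5} = v_{9} ; sig = (2;(1))
  • {6,7}:  v_{6} + v_{7} = v_{3} ; sig = (2;(1))
  • {1,7}:  v_{1} + v_{7} = v_{2} + v_{4} ; sig = (2;(1,1))
  • {1,8}:  v_{1} + v_{8} = v_{5} + v_{10} ; sig = (2;(1,1))
  • {1,10}:  v_{1} + v_{10} = v_{5} + v_{6} ; sig = (2;(1,1))
  • {2,8}:  v_{2} + v_{8} = v_{9} + v_{10} ; sig = (2;(1,1))
  • {2,10}:  v_{2} + v_{10} = v_{6} + v_{9} ; sig = (2;(1,1))
  • {4,10}:  v_{4} + v_{10} = v_{5} + v_{9} ; sig = (2;(1,1))
  • {5,7}:  v_{5} + v_{7} = v_{4} + v_{9} ; sig = (2;(1,1))
  • {3,8}:  v_{3} + v_{8} = 2·v_{9} + v_{10} ; sig = (2;(1,2))
  • {3,10}:  v_{3} + v_{10} = v_{6} + 2·v_{9} ; sig = (2;(1,2))
  • {7,8}:  v_{7} + v_{8} = v_{5} + 3·v_{9} ; sig = (2;(1,3))
  • {6,8}:  v_{6} + v_{8} = 2·v_{10} ; sig = (2;(2))
  • {7,10}:  v_{7} + v_{10} = 2·v_{9} ; sig = (2;(2))
  • {4,8}:  v_{4} + v_{8} = 2·v_{5} + 2·v_{9} ; sig = (2;(2,2))
  • {5,6,9}:  v_{5} + v_{6} + v_{9} = v_{10} ; sig = (3;(1))
  • {5,9,10}:  v_{5} + v_{9} + v_{10} = v_{8} ; sig = (3;(1))

Sorted signature multiset PRS(X):
    |P|=2: 21 collections, coeffs (), (), (), (1), (1), (1), (1), (1), (1,1), (1,1), (1,1), (1,1), (1,1), (1,1), (1,1), (1,2), (1,2), (1,3), (2), (2), (2,2)
    |P|=3: 2 collections, coeffs (1), (1)


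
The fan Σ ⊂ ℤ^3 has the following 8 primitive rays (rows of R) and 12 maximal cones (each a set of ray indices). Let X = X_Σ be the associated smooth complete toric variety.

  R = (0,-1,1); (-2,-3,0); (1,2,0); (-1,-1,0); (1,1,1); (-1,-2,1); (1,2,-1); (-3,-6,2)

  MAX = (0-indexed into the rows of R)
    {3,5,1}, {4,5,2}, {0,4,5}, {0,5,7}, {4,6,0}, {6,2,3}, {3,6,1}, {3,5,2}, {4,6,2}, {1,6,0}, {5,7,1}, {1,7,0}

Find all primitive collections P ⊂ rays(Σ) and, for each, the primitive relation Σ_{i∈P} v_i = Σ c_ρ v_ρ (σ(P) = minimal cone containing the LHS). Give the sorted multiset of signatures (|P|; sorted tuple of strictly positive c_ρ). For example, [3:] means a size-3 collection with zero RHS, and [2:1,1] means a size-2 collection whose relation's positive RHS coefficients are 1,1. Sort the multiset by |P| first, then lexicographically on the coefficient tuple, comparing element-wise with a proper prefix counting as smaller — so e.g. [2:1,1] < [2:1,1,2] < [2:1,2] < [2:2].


11 collections generate NE(X_Σ); each relation:

  P = {5,6}:  v_{5} + v_{6} = 0 — sig = [2:]
  P = {0,2}:  v_{0} + v_{2} = v_{4} — sig = [2:1]
  P = {0,3}:  v_{0} + v_{3} = v_{5} — sig = [2:1]
  P = {1,2}:  v_{1} + v_{2} = v_{3} — sig = [2:1]
  P = {1,4}:  v_{1} + v_{4} = v_{5} — sig = [2:1]
  P = {3,4}:  v_{3} + v_{4} = v_{2} + v_{5} — sig = [2:1,1]
  P = {6,7}:  v_{6} + v_{7} = v_{0} + v_{1} — sig = [2:1,1]
  P = {3,7}:  v_{3} + v_{7} = v_{1} + 2·v_{5} — sig = [2:1,2]
  P = {4,7}:  v_{4} + v_{7} = v_{0} + 2·v_{5} — sig = [2:1,2]
  P = {2,7}:  v_{2} + v_{7} = 2·v_{5} — sig = [2:2]
  P = {0,1,5}:  v_{0} + v_{1} + v_{5} = v_{7} — sig = [3:1]

so the primitive-relation signature multiset is
    [2:]
    [2:1]
    [2:1]
    [2:1]
    [2:1]
    [2:1,1]
    [2:1,1]
    [2:1,2]
    [2:1,2]
    [2:2]
    [3:1]


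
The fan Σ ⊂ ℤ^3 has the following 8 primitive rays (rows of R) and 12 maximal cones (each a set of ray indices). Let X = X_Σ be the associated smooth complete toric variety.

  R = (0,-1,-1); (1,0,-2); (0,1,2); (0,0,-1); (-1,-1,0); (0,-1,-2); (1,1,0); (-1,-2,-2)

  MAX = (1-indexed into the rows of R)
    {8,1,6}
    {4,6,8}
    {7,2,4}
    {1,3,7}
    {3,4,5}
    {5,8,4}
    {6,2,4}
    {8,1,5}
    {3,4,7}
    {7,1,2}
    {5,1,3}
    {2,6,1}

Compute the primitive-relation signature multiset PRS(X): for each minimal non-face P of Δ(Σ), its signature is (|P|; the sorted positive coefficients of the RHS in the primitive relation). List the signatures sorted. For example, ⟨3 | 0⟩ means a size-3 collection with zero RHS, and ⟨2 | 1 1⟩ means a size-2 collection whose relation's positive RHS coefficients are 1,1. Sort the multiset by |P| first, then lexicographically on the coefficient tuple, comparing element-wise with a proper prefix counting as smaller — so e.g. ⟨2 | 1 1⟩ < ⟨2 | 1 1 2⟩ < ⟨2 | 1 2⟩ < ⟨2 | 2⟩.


10 minimal non-faces of Δ(Σ) (on 8 rays):

  {3,6}:  v_{3} + v_{6} = 0  so sig = ⟨2 | 0⟩
  {5,7}:  v_{5} + v_{7} = 0  so sig = ⟨2 | 0⟩
  {1,4}:  v_{1} + v_{4} = v_{6}  so sig = ⟨2 | 1⟩
  {2,3}:  v_{2} + v_{3} = v_{7}  so sig = ⟨2 | 1⟩
  {2,5}:  v_{2} + v_{5} = v_{6}  so sig = ⟨2 | 1⟩
  {3,8}:  v_{3} + v_{8} = v_{5}  so sig = ⟨2 | 1⟩
  {5,6}:  v_{5} + v_{6} = v_{8}  so sig = ⟨2 | 1⟩
  {6,7}:  v_{6} + v_{7} = v_{2}  so sig = ⟨2 | 1⟩
  {7,8}:  v_{7} + v_{8} = v_{6}  so sig = ⟨2 | 1⟩
  {2,8}:  v_{2} + v_{8} = 2·v_{6}  so sig = ⟨2 | 2⟩

Hence PRS(X_Σ) =
    |P|=2: 10 collections, coeffs (), (), (1), (1), (1), (1), (1), (1), (1), (2)


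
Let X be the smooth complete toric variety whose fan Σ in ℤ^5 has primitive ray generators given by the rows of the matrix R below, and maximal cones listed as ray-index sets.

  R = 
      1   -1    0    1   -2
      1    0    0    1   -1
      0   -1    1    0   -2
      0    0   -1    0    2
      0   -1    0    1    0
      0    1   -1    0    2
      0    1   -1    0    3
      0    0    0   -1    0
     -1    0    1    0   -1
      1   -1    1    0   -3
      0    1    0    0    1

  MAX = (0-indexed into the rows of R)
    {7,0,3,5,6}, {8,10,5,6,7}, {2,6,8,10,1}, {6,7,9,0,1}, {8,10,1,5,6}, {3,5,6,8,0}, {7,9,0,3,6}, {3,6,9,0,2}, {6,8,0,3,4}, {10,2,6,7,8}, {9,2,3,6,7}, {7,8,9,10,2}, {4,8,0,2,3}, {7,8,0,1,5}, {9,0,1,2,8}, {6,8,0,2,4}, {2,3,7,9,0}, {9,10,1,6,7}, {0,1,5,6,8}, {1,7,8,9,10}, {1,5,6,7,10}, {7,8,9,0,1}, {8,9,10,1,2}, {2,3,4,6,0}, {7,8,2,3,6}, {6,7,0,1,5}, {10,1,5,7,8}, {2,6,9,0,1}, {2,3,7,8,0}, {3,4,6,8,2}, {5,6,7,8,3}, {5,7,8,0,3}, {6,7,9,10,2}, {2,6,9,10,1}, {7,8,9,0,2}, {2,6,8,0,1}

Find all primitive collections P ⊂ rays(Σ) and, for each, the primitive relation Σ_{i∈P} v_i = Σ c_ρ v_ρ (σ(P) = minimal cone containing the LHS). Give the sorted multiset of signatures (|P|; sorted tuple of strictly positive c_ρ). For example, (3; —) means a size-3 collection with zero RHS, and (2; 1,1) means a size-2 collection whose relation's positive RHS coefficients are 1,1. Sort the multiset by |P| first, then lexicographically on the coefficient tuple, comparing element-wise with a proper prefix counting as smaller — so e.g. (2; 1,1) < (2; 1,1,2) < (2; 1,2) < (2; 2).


The 17 primitive collections of Σ (r=11, n=5):

  P = {2,5}:  v_{2} + v_{5} = 0  →  sig = (2; —)
  P = {0,10}:  v_{0} + v_{10} = v_{1}  →  sig = (2; 1)
  P = {3,10}:  v_{3} + v_{10} = v_{6}  →  sig = (2; 1)
  P = {1,3}:  v_{1} + v_{3} = v_{0} + v_{6}  →  sig = (2; 1,1)
  P = {4,7}:  v_{4} + v_{7} = v_{2} + v_{3}  →  sig = (2; 1,1)
  P = {5,9}:  v_{5} + v_{9} = v_{1} + v_{7}  →  sig = (2; 1,1)
  P = {4,5}:  v_{4} + v_{5} = v_{0} + v_{3} + v_{6} + v_{8}  →  sig = (2; 1,1,1,1)
  P = {4,10}:  v_{4} + v_{10} = v_{0} + v_{2} + 2·v_{6} + v_{8}  →  sig = (2; 1,1,1,2)
  P = {4,9}:  v_{4} + v_{9} = v_{0} + 2·v_{2} + v_{6}  →  sig = (2; 1,1,2)
  P = {1,4}:  v_{1} + v_{4} = 2·v_{0} + v_{2} + 2·v_{6} + v_{8}  →  sig = (2; 1,1,2,2)
  P = {1,2,7}:  v_{1} + v_{2} + v_{7} = v_{9}  →  sig = (3; 1)
  P = {3,8,9}:  v_{3} + v_{8} + v_{9} = v_{2}  →  sig = (3; 1)
  P = {6,8,9}:  v_{6} + v_{8} + v_{9} = v_{2} + v_{10}  →  sig = (3; 1,1)
  P = {0,6,7,8}:  v_{0} + v_{6} + v_{7} + v_{8} = 0  →  sig = (4; —)
  P = {1,6,7,8}:  v_{1} + v_{6} + v_{7} + v_{8} = v_{10}  →  sig = (4; 1)
  P = {0,2,6,7}:  v_{0} + v_{2} + v_{6} + v_{7} = v_{3} + v_{9}  →  sig = (4; 1,1)
  P = {0,2,3,6,8}:  v_{0} + v_{2} + v_{3} + v_{6} + v_{8} = v_{4}  →  sig = (5; 1)

Sorted signature multiset PRS(X):
[(2; —), (2; 1), (2; 1), (2; 1,1), (2; 1,1), (2; 1,1), (2; 1,1,1,1), (2; 1,1,1,2), (2; 1,1,2), (2; 1,1,2,2), (3; 1), (3; 1), (3; 1,1), (4; —), (4; 1), (4; 1,1), (5; 1)]


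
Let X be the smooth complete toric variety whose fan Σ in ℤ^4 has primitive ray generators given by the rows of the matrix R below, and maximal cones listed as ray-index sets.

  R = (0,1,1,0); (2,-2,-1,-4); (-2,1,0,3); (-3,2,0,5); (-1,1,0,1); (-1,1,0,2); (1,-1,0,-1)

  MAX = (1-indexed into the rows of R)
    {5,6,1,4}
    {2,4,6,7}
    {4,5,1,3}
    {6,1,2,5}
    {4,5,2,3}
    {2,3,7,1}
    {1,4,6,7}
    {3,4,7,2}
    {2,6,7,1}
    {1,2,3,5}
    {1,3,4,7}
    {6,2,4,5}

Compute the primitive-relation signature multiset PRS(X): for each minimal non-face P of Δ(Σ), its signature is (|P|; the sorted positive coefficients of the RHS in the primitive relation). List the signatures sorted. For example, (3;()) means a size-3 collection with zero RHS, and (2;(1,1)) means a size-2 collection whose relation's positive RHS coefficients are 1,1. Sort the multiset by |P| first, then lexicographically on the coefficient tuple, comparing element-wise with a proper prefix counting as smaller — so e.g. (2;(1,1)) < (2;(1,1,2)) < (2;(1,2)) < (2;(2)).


3 collections generate NE(X_Σ); each relation:

  {5,7}:  v_{5} + v_{7} = 0 ; sig = (2;())
  {3,6}:  v_{3} + v_{6} = v_{4} ; sig = (2;(1))
  {1,2,4}:  v_{1} + v_{2} + v_{4} = v_{5} ; sig = (3;(1))

Signatures (|P|; sorted positive RHS coefficients), sorted:
[(2;()), (2;(1)), (3;(1))]


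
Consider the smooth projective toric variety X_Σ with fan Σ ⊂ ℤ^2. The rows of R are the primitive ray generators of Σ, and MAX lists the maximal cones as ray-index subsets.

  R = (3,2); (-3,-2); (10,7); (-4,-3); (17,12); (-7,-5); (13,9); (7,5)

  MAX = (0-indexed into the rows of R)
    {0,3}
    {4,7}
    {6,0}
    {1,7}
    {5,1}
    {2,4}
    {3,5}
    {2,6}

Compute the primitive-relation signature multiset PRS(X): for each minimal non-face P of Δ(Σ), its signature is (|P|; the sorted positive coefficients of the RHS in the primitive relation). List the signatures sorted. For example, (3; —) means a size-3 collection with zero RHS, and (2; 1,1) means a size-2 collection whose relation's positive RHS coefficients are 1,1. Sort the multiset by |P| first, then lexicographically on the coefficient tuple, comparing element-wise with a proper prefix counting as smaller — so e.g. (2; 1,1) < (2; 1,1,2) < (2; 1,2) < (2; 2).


Primitive collections (20):

  • {0,1}:  v_{0} + v_{1} = 0 ; sig = (2; —)
  • {5,7}:  v_{5} + v_{7} = 0 ; sig = (2; —)
  • {0,2}:  v_{0} + v_{2} = v_{6} ; sig = (2; 1)
  • {0,5}:  v_{0} + v_{5} = v_{3} ; sig = (2; 1)
  • {0,7}:  v_{0} + v_{7} = v_{2} ; sig = (2; 1)
  • {1,2}:  v_{1} + v_{2} = v_{7} ; sig = (2; 1)
  • {1,3}:  v_{1} + v_{3} = v_{5} ; sig = (2; 1)
  • {1,6}:  v_{1} + v_{6} = v_{2} ; sig = (2; 1)
  • {2,5}:  v_{2} + v_{5} = v_{0} ; sig = (2; 1)
  • {2,7}:  v_{2} + v_{7} = v_{4} ; sig = (2; 1)
  • {3,4}:  v_{3} + v_{4} = v_{6} ; sig = (2; 1)
  • {3,7}:  v_{3} + v_{7} = v_{0} ; sig = (2; 1)
  • {4,5}:  v_{4} + v_{5} = v_{2} ; sig = (2; 1)
  • {0,4}:  v_{0} + v_{4} = 2·v_{2} ; sig = (2; 2)
  • {1,4}:  v_{1} + v_{4} = 2·v_{7} ; sig = (2; 2)
  • {2,3}:  v_{2} + v_{3} = 2·v_{0} ; sig = (2; 2)
  • {5,6}:  v_{5} + v_{6} = 2·v_{0} ; sig = (2; 2)
  • {6,7}:  v_{6} + v_{7} = 2·v_{2} ; sig = (2; 2)
  • {3,6}:  v_{3} + v_{6} = 3·v_{0} ; sig = (2; 3)
  • {4,6}:  v_{4} + v_{6} = 3·v_{2} ; sig = (2; 3)

Signatures (|P|; sorted positive RHS coefficients), sorted:
    |P|=2: 20 collections, coeffs (), (), (1), (1), (1), (1), (1), (1), (1), (1), (1), (1), (1), (2), (2), (2), (2), (2), (3), (3)
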